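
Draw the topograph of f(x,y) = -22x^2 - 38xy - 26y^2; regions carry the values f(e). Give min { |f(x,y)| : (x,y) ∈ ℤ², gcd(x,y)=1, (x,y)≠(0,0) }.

translate: b→-6 (≡38 mod 44), so (22,38,26)→(22,-6,10)
flip: (22,-6,10)→(10,6,22)
reduced (well bottom): (10,6,22) with a≤c, −a<b≤a
well minimum |f| = |-10| = 10 (negative-definite)

10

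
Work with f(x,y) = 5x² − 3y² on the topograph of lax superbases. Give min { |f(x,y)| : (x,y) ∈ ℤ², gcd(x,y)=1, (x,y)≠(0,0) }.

descent: ρ → (-3,6,2)  [lands on river]
river: ρ → (2,6,-3)
closes: descent 1, river 2
min |a| on river = 2

2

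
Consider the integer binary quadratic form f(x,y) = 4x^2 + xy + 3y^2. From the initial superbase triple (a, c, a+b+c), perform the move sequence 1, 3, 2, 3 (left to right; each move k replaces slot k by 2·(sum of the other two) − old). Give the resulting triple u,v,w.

start (4,3,8) = (f(1,0),f(0,1),f(1,1))
replace slot 1: 2·(3+8) − 4 = 18 → (18,3,8)
replace slot 3: 2·(18+3) − 8 = 34 → (18,3,34)
replace slot 2: 2·(18+34) − 3 = 101 → (18,101,34)
replace slot 3: 2·(18+101) − 34 = 204 → (18,101,204)

18,101,204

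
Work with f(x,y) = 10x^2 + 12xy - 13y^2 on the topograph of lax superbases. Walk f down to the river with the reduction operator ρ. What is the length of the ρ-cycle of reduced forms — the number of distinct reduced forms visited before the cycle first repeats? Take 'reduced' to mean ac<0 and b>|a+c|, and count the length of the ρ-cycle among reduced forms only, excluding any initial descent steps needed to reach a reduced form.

D = 664, ⌊√D⌋ = 25
river: ρ → (-13,14,9)
river: ρ → (9,22,-5)
river: ρ → (-5,18,17)
river: ρ → (17,16,-6)
river: ρ → (-6,20,11)
river: ρ → (11,24,-2)
river: ρ → (-2,24,11)
river: ρ → (11,20,-6)
river: ρ → (-6,16,17)
river: ρ → (17,18,-5)
river: ρ → (-5,22,9)
river: ρ → (9,14,-13)
river: ρ → (-13,12,10)
river: ρ → (10,8,-15)
river: ρ → (-15,22,3)
river: ρ → (3,20,-22)
river: ρ → (-22,24,1)
river: ρ → (1,24,-22)
river: ρ → (-22,20,3)
river: ρ → (3,22,-15)
river: ρ → (-15,8,10)
river: ρ → (10,12,-13)
ρ-cycle length = 22 (tail of 0 descent steps not counted)

22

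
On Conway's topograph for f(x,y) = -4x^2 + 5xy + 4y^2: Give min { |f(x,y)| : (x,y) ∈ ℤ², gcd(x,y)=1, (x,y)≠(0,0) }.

river: ρ → (4,3,-5)
river: ρ → (-5,7,2)
river: ρ → (2,9,-1)
river: ρ → (-1,9,2)
river: ρ → (2,7,-5)
river: ρ → (-5,3,4)
river: ρ → (4,5,-4)
river: ρ → (-4,3,5)
river: ρ → (5,7,-2)
river: ρ → (-2,9,1)
river: ρ → (1,9,-2)
river: ρ → (-2,7,5)
river: ρ → (5,3,-4)
river: ρ → (-4,5,4)
closes: descent 0, river 14
min |a| on river = 1

1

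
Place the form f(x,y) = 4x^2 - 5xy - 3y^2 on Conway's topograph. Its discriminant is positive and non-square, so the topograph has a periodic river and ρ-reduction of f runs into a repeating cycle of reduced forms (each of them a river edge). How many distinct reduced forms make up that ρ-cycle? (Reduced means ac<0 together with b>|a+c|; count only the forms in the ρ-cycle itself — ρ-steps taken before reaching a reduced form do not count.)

D = 73, ⌊√D⌋ = 8
descent: ρ → (-3,5,4)  [lands on river]
river: ρ → (4,3,-4)
river: ρ → (-4,5,3)
river: ρ → (3,7,-2)
river: ρ → (-2,5,6)
river: ρ → (6,7,-1)
river: ρ → (-1,7,6)
river: ρ → (6,5,-2)
river: ρ → (-2,7,3)
river: ρ → (3,5,-4)
river: ρ → (-4,3,4)
river: ρ → (4,5,-3)
river: ρ → (-3,7,2)
river: ρ → (2,5,-6)
river: ρ → (-6,7,1)
river: ρ → (1,7,-6)
river: ρ → (-6,5,2)
river: ρ → (2,7,-3)
ρ-cycle length = 18 (tail of 1 descent step not counted)

18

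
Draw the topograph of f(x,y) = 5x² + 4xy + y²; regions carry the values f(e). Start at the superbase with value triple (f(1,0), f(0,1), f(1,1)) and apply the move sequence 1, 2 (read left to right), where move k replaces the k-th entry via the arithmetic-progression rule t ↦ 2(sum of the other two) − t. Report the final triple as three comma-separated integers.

start (5,1,10) = (f(1,0),f(0,1),f(1,1))
replace slot 1: 2·(1+10) − 5 = 17 → (17,1,10)
replace slot 2: 2·(17+10) − 1 = 53 → (17,53,10)

17,53,10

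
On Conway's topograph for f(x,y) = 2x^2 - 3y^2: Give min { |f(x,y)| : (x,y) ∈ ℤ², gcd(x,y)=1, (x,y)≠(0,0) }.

descent: ρ → (-3,0,2)
descent: ρ → (2,4,-1)  [lands on river]
river: ρ → (-1,4,2)
closes: descent 2, river 2
min |a| on river = 1

1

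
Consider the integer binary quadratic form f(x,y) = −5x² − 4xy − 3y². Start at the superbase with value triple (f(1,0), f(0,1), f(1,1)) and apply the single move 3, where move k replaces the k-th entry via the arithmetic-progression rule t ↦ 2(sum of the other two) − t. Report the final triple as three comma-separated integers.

start (-5,-3,-12) = (f(1,0),f(0,1),f(1,1))
replace slot 3: 2·((-5)+(-3)) − (-12) = -4 → (-5,-3,-4)

-5,-3,-4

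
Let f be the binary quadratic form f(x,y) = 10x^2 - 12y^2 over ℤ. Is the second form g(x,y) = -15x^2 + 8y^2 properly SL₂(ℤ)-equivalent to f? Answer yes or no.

D₁ = 480, D₂ = 480
river cycle of f (length 2): (10, 20, -2), (-2, 20, 10)
river cycle of g (length 4): (8, 16, -7), (-7, 12, 12), (12, 12, -7), (-7, 16, 8)
cycles differ ⇒ inequivalent

no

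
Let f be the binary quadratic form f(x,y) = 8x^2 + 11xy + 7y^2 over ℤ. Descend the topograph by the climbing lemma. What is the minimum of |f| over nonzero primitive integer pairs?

translate: b→-5 (≡11 mod 16), so (8,11,7)→(8,-5,4)
flip: (8,-5,4)→(4,5,8)
translate: b→-3 (≡5 mod 8), so (4,5,8)→(4,-3,7)
reduced (well bottom): (4,-3,7) with a≤c, −a<b≤a
well minimum = a = 4

4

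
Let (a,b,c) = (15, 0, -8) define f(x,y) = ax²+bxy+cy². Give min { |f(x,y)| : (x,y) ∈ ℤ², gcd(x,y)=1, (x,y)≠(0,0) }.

descent: ρ → (-8,16,7)  [lands on river]
river: ρ → (7,12,-12)
river: ρ → (-12,12,7)
river: ρ → (7,16,-8)
closes: descent 1, river 4
min |a| on river = 7

7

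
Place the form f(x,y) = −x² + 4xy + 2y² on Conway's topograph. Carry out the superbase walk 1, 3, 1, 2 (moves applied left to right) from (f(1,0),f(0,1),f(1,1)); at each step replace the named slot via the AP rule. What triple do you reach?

start (-1,2,5) = (f(1,0),f(0,1),f(1,1))
replace slot 1: 2·(2+5) − (-1) = 15 → (15,2,5)
replace slot 3: 2·(15+2) − 5 = 29 → (15,2,29)
replace slot 1: 2·(2+29) − 15 = 47 → (47,2,29)
replace slot 2: 2·(47+29) − 2 = 150 → (47,150,29)

47,150,29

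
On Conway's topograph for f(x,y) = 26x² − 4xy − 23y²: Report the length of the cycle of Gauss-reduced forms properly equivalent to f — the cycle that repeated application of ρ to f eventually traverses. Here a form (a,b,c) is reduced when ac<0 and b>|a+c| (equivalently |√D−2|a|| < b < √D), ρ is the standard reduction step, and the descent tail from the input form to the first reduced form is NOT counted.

D = 2408, ⌊√D⌋ = 49
descent: ρ → (-23,4,26)  [lands on river]
river: ρ → (26,48,-1)
river: ρ → (-1,48,26)
river: ρ → (26,4,-23)
river: ρ → (-23,42,7)
river: ρ → (7,42,-23)
ρ-cycle length = 6 (tail of 1 descent step not counted)

6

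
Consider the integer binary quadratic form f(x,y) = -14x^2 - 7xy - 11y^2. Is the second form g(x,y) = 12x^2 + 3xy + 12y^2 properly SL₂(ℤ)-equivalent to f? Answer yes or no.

D₁ = -567, D₂ = -567
f is negative-definite; reduce −f:
−f: flip: (14,7,11)→(11,-7,14)
−f: reduced (well bottom): (11,-7,14) with a≤c, −a<b≤a
flip sign back: reduced form of f is (-11,7,-14)
g: reduced (well bottom): (12,3,12) with a≤c, −a<b≤a
reduced forms (-11, 7, -14) vs (12, 3, 12) ⇒ inequivalent

no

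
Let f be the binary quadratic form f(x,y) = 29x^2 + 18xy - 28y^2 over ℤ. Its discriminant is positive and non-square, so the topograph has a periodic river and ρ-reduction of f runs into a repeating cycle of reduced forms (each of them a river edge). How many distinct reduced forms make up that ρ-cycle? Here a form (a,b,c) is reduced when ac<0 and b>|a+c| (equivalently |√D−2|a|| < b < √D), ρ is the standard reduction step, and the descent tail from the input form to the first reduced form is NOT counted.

D = 3572, ⌊√D⌋ = 59
river: ρ → (-28,38,19)
river: ρ → (19,38,-28)
river: ρ → (-28,18,29)
river: ρ → (29,40,-17)
river: ρ → (-17,28,41)
river: ρ → (41,54,-4)
river: ρ → (-4,58,13)
river: ρ → (13,46,-28)
river: ρ → (-28,10,31)
river: ρ → (31,52,-7)
river: ρ → (-7,46,52)
river: ρ → (52,58,-1)
river: ρ → (-1,58,52)
river: ρ → (52,46,-7)
river: ρ → (-7,52,31)
river: ρ → (31,10,-28)
river: ρ → (-28,46,13)
river: ρ → (13,58,-4)
river: ρ → (-4,54,41)
river: ρ → (41,28,-17)
river: ρ → (-17,40,29)
river: ρ → (29,18,-28)
ρ-cycle length = 22 (tail of 0 descent steps not counted)

22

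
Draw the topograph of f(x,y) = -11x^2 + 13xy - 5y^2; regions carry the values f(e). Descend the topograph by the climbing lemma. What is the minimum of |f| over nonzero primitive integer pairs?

translate: b→9 (≡-13 mod 22), so (11,-13,5)→(11,9,3)
flip: (11,9,3)→(3,-9,11)
translate: b→3 (≡-9 mod 6), so (3,-9,11)→(3,3,5)
reduced (well bottom): (3,3,5) with a≤c, −a<b≤a
well minimum |f| = |-3| = 3 (negative-definite)

3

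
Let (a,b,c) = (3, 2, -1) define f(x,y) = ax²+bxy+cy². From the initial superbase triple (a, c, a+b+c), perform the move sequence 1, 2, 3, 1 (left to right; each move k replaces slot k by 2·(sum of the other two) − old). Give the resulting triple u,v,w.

start (3,-1,4) = (f(1,0),f(0,1),f(1,1))
replace slot 1: 2·((-1)+4) − 3 = 3 → (3,-1,4)
replace slot 2: 2·(3+4) − (-1) = 15 → (3,15,4)
replace slot 3: 2·(3+15) − 4 = 32 → (3,15,32)
replace slot 1: 2·(15+32) − 3 = 91 → (91,15,32)

91,15,32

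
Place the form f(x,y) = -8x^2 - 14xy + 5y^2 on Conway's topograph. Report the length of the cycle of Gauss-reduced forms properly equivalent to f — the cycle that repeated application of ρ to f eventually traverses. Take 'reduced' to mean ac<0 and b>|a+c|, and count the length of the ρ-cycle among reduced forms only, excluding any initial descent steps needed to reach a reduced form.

D = 356, ⌊√D⌋ = 18
descent: ρ → (5,14,-8)  [lands on river]
river: ρ → (-8,18,1)
river: ρ → (1,18,-8)
river: ρ → (-8,14,5)
river: ρ → (5,16,-5)
river: ρ → (-5,14,8)
river: ρ → (8,18,-1)
river: ρ → (-1,18,8)
river: ρ → (8,14,-5)
river: ρ → (-5,16,5)
ρ-cycle length = 10 (tail of 1 descent step not counted)

10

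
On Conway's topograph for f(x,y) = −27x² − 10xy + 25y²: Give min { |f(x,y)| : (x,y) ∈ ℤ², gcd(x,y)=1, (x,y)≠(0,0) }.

descent: ρ → (25,10,-27)  [lands on river]
river: ρ → (-27,44,8)
river: ρ → (8,52,-3)
river: ρ → (-3,50,25)
river: ρ → (25,50,-3)
river: ρ → (-3,52,8)
river: ρ → (8,44,-27)
river: ρ → (-27,10,25)
river: ρ → (25,40,-12)
river: ρ → (-12,32,37)
river: ρ → (37,42,-7)
river: ρ → (-7,42,37)
river: ρ → (37,32,-12)
river: ρ → (-12,40,25)
closes: descent 1, river 14
min |a| on river = 3

3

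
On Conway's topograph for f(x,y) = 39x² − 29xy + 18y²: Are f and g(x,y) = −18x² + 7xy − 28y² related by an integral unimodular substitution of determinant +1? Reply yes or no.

D₁ = -1967, D₂ = -1967
f: flip: (39,-29,18)→(18,29,39)
f: translate: b→-7 (≡29 mod 36), so (18,29,39)→(18,-7,28)
f: reduced (well bottom): (18,-7,28) with a≤c, −a<b≤a
g is negative-definite; reduce −g:
−g: reduced (well bottom): (18,-7,28) with a≤c, −a<b≤a
flip sign back: reduced form of g is (-18,7,-28)
reduced forms (18, -7, 28) vs (-18, 7, -28) ⇒ inequivalent

no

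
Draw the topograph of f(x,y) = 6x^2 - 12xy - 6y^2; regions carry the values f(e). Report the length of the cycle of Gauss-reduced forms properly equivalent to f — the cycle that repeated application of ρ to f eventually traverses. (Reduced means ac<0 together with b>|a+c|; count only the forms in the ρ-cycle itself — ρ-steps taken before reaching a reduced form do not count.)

D = 288, ⌊√D⌋ = 16
descent: ρ → (-6,12,6)  [lands on river]
river: ρ → (6,12,-6)
ρ-cycle length = 2 (tail of 1 descent step not counted)

2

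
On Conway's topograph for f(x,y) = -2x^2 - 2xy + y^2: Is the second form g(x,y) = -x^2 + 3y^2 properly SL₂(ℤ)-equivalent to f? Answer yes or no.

D₁ = 12, D₂ = 12
river cycle of f (length 2): (1, 2, -2), (-2, 2, 1)
river cycle of g (length 2): (-1, 2, 2), (2, 2, -1)
cycles differ ⇒ inequivalent

no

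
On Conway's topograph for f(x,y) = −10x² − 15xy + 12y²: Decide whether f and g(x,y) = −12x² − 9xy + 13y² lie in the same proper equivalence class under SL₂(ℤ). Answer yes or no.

D₁ = 705, D₂ = 705
river cycle of f (length 14): (12, 15, -10), (-10, 25, 2), (2, 23, -22), (-22, 21, 3), (3, 21, -22), (-22, 23, 2), (2, 25, -10), (-10, 15, 12), (12, 9, -13), (-13, 17, 8), … (4 more)
river cycle of g (length 14): (13, 9, -12), (-12, 15, 10), (10, 25, -2), (-2, 23, 22), (22, 21, -3), (-3, 21, 22), (22, 23, -2), (-2, 25, 10), (10, 15, -12), (-12, 9, 13), … (4 more)
cycles differ ⇒ inequivalent

no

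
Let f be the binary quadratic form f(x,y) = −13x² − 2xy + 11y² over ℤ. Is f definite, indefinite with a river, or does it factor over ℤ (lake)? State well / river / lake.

D = b²−4ac = (-2)² − 4·(-13)·11 = 576
D = 24² is a perfect square ⇒ form factors over ℤ ⇒ lakes

lake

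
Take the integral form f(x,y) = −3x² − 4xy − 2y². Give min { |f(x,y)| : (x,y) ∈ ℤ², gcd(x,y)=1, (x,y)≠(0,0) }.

translate: b→-2 (≡4 mod 6), so (3,4,2)→(3,-2,1)
flip: (3,-2,1)→(1,2,3)
translate: b→0 (≡2 mod 2), so (1,2,3)→(1,0,2)
reduced (well bottom): (1,0,2) with a≤c, −a<b≤a
well minimum |f| = |-1| = 1 (negative-definite)

1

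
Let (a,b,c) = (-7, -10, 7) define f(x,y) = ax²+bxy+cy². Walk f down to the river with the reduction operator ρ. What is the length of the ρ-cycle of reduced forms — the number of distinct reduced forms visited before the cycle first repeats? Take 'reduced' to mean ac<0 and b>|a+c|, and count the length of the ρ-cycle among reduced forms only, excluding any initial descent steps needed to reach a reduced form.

D = 296, ⌊√D⌋ = 17
descent: ρ → (7,10,-7)  [lands on river]
river: ρ → (-7,4,10)
river: ρ → (10,16,-1)
river: ρ → (-1,16,10)
river: ρ → (10,4,-7)
river: ρ → (-7,10,7)
river: ρ → (7,4,-10)
river: ρ → (-10,16,1)
river: ρ → (1,16,-10)
river: ρ → (-10,4,7)
ρ-cycle length = 10 (tail of 1 descent step not counted)

10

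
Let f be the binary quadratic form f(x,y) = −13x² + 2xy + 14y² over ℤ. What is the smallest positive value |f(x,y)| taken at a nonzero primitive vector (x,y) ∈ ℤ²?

river: ρ → (14,26,-1)
river: ρ → (-1,26,14)
river: ρ → (14,2,-13)
river: ρ → (-13,24,3)
river: ρ → (3,24,-13)
river: ρ → (-13,2,14)
closes: descent 0, river 6
min |a| on river = 1

1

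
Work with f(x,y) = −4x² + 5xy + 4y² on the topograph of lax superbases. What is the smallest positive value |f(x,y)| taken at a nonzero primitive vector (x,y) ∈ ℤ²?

river: ρ → (4,3,-5)
river: ρ → (-5,7,2)
river: ρ → (2,9,-1)
river: ρ → (-1,9,2)
river: ρ → (2,7,-5)
river: ρ → (-5,3,4)
river: ρ → (4,5,-4)
river: ρ → (-4,3,5)
river: ρ → (5,7,-2)
river: ρ → (-2,9,1)
river: ρ → (1,9,-2)
river: ρ → (-2,7,5)
river: ρ → (5,3,-4)
river: ρ → (-4,5,4)
closes: descent 0, river 14
min |a| on river = 1

1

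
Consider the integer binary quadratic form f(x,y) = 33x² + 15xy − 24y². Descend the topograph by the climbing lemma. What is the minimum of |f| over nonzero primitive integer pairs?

river: ρ → (-24,33,24)
river: ρ → (24,15,-33)
river: ρ → (-33,51,6)
river: ρ → (6,57,-6)
river: ρ → (-6,51,33)
river: ρ → (33,15,-24)
closes: descent 0, river 6
min |a| on river = 6

6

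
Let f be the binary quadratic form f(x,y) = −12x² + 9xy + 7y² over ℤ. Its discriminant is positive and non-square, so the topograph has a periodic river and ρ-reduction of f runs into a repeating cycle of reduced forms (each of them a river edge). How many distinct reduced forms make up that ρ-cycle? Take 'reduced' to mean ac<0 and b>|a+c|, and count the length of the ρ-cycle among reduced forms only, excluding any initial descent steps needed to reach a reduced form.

D = 417, ⌊√D⌋ = 20
river: ρ → (7,19,-2)
river: ρ → (-2,17,16)
river: ρ → (16,15,-3)
river: ρ → (-3,15,16)
river: ρ → (16,17,-2)
river: ρ → (-2,19,7)
river: ρ → (7,9,-12)
river: ρ → (-12,15,4)
river: ρ → (4,17,-8)
river: ρ → (-8,15,6)
river: ρ → (6,9,-14)
river: ρ → (-14,19,1)
river: ρ → (1,19,-14)
river: ρ → (-14,9,6)
river: ρ → (6,15,-8)
river: ρ → (-8,17,4)
river: ρ → (4,15,-12)
river: ρ → (-12,9,7)
ρ-cycle length = 18 (tail of 0 descent steps not counted)

18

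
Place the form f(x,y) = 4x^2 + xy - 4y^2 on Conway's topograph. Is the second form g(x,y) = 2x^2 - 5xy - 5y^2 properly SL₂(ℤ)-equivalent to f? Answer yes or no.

D₁ = 65, D₂ = 65
river cycle of f (length 6): (-4, 7, 1), (1, 7, -4), (-4, 1, 4), (4, 7, -1), (-1, 7, 4), (4, 1, -4)
river cycle of g (length 6): (-5, 5, 2), (2, 7, -2), (-2, 5, 5), (5, 5, -2), (-2, 7, 2), (2, 5, -5)
cycles differ ⇒ inequivalent

no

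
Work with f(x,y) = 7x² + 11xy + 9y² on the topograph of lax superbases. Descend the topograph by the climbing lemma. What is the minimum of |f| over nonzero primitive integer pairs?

translate: b→-3 (≡11 mod 14), so (7,11,9)→(7,-3,5)
flip: (7,-3,5)→(5,3,7)
reduced (well bottom): (5,3,7) with a≤c, −a<b≤a
well minimum = a = 5

5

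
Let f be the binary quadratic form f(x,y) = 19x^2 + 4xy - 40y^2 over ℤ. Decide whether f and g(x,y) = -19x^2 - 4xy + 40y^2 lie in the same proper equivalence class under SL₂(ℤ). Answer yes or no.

D₁ = 3056, D₂ = 3056
river cycle of f (length 32): (19, 42, -17), (-17, 26, 35), (35, 44, -8), (-8, 52, 11), (11, 36, -40), (-40, 44, 7), (7, 54, -5), (-5, 46, 47), (47, 48, -4), (-4, 48, 47), … (22 more)
river cycle of g (length 32): (-19, 34, 25), (25, 16, -28), (-28, 40, 13), (13, 38, -31), (-31, 24, 20), (20, 16, -35), (-35, 54, 1), (1, 54, -35), (-35, 16, 20), (20, 24, -31), … (22 more)
cycles differ ⇒ inequivalent

no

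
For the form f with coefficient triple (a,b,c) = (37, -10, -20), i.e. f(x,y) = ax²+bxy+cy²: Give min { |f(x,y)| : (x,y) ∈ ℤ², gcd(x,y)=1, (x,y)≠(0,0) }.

descent: ρ → (-20,50,7)  [lands on river]
river: ρ → (7,48,-27)
river: ρ → (-27,6,28)
river: ρ → (28,50,-5)
river: ρ → (-5,50,28)
river: ρ → (28,6,-27)
river: ρ → (-27,48,7)
river: ρ → (7,50,-20)
river: ρ → (-20,30,27)
river: ρ → (27,24,-23)
river: ρ → (-23,22,28)
river: ρ → (28,34,-17)
river: ρ → (-17,34,28)
river: ρ → (28,22,-23)
river: ρ → (-23,24,27)
river: ρ → (27,30,-20)
closes: descent 1, river 16
min |a| on river = 5

5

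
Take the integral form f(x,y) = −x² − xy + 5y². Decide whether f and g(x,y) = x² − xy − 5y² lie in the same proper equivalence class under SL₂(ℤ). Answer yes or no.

D₁ = 21, D₂ = 21
river cycle of f (length 2): (-1, 3, 3), (3, 3, -1)
river cycle of g (length 2): (1, 3, -3), (-3, 3, 1)
cycles differ ⇒ inequivalent

no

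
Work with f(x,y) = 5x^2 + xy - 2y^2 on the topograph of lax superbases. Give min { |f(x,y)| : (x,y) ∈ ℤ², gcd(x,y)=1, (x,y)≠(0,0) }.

descent: ρ → (-2,3,4)  [lands on river]
river: ρ → (4,5,-1)
river: ρ → (-1,5,4)
river: ρ → (4,3,-2)
river: ρ → (-2,5,2)
river: ρ → (2,3,-4)
river: ρ → (-4,5,1)
river: ρ → (1,5,-4)
river: ρ → (-4,3,2)
river: ρ → (2,5,-2)
closes: descent 1, river 10
min |a| on river = 1

1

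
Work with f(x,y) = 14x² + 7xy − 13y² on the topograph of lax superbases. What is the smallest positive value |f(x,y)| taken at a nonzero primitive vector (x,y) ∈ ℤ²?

river: ρ → (-13,19,8)
river: ρ → (8,13,-19)
river: ρ → (-19,25,2)
river: ρ → (2,27,-6)
river: ρ → (-6,21,14)
river: ρ → (14,7,-13)
closes: descent 0, river 6
min |a| on river = 2

2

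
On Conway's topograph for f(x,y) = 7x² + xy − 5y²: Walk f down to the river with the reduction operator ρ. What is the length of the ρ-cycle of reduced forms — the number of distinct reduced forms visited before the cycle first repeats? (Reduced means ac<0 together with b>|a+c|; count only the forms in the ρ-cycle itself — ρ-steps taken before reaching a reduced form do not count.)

D = 141, ⌊√D⌋ = 11
descent: ρ → (-5,9,3)  [lands on river]
river: ρ → (3,9,-5)
river: ρ → (-5,11,1)
river: ρ → (1,11,-5)
ρ-cycle length = 4 (tail of 1 descent step not counted)

4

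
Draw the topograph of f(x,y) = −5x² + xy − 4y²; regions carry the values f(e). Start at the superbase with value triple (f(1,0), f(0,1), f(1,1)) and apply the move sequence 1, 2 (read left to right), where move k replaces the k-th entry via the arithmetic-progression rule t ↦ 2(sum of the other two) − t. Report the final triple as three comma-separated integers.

start (-5,-4,-8) = (f(1,0),f(0,1),f(1,1))
replace slot 1: 2·((-4)+(-8)) − (-5) = -19 → (-19,-4,-8)
replace slot 2: 2·((-19)+(-8)) − (-4) = -50 → (-19,-50,-8)

-19,-50,-8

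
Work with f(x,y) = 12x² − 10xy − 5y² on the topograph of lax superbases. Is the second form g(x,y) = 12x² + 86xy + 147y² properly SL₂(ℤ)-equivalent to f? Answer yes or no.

D₁ = 340, D₂ = 340
river cycle of f (length 14): (-5, 10, 12), (12, 14, -3), (-3, 16, 7), (7, 12, -7), (-7, 16, 3), (3, 14, -12), (-12, 10, 5), (5, 10, -12), (-12, 14, 3), (3, 16, -7), … (4 more)
river cycle of g (length 14): (12, 14, -3), (-3, 16, 7), (7, 12, -7), (-7, 16, 3), (3, 14, -12), (-12, 10, 5), (5, 10, -12), (-12, 14, 3), (3, 16, -7), (-7, 12, 7), … (4 more)
cycles coincide ⇒ equivalent

yes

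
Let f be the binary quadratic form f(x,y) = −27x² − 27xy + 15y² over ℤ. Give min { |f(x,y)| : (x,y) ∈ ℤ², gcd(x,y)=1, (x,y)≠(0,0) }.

descent: ρ → (15,27,-27)  [lands on river]
river: ρ → (-27,27,15)
river: ρ → (15,33,-21)
river: ρ → (-21,9,27)
river: ρ → (27,45,-3)
river: ρ → (-3,45,27)
river: ρ → (27,9,-21)
river: ρ → (-21,33,15)
closes: descent 1, river 8
min |a| on river = 3

3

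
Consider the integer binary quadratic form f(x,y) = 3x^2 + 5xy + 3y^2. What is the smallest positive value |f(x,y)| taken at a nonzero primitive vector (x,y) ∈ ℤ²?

translate: b→-1 (≡5 mod 6), so (3,5,3)→(3,-1,1)
flip: (3,-1,1)→(1,1,3)
reduced (well bottom): (1,1,3) with a≤c, −a<b≤a
well minimum = a = 1

1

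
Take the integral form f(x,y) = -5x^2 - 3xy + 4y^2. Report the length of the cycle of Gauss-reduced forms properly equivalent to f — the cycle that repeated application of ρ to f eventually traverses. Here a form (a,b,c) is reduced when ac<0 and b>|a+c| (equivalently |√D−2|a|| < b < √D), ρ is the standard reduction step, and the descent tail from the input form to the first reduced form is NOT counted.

D = 89, ⌊√D⌋ = 9
descent: ρ → (4,3,-5)  [lands on river]
river: ρ → (-5,7,2)
river: ρ → (2,9,-1)
river: ρ → (-1,9,2)
river: ρ → (2,7,-5)
river: ρ → (-5,3,4)
river: ρ → (4,5,-4)
river: ρ → (-4,3,5)
river: ρ → (5,7,-2)
river: ρ → (-2,9,1)
river: ρ → (1,9,-2)
river: ρ → (-2,7,5)
river: ρ → (5,3,-4)
river: ρ → (-4,5,4)
ρ-cycle length = 14 (tail of 1 descent step not counted)

14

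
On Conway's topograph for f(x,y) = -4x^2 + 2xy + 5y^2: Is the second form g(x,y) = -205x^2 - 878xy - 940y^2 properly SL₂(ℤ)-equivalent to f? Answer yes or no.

D₁ = 84, D₂ = 84
river cycle of f (length 6): (5, 8, -1), (-1, 8, 5), (5, 2, -4), (-4, 6, 3), (3, 6, -4), (-4, 2, 5)
river cycle of g (length 6): (-4, 2, 5), (5, 8, -1), (-1, 8, 5), (5, 2, -4), (-4, 6, 3), (3, 6, -4)
cycles coincide ⇒ equivalent

yes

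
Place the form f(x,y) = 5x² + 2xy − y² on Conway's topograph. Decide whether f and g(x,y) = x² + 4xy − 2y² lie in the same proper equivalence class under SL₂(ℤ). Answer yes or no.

D₁ = 24, D₂ = 24
river cycle of f (length 2): (-1, 4, 2), (2, 4, -1)
river cycle of g (length 2): (-2, 4, 1), (1, 4, -2)
cycles differ ⇒ inequivalent

no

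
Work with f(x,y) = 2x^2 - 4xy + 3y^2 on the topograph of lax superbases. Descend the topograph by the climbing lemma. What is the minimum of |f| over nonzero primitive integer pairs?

translate: b→0 (≡-4 mod 4), so (2,-4,3)→(2,0,1)
flip: (2,0,1)→(1,0,2)
reduced (well bottom): (1,0,2) with a≤c, −a<b≤a
well minimum = a = 1

1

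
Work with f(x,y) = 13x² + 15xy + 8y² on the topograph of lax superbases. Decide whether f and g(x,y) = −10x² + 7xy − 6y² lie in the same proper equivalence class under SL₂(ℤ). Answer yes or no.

D₁ = -191, D₂ = -191
f: translate: b→-11 (≡15 mod 26), so (13,15,8)→(13,-11,6)
f: flip: (13,-11,6)→(6,11,13)
f: translate: b→-1 (≡11 mod 12), so (6,11,13)→(6,-1,8)
f: reduced (well bottom): (6,-1,8) with a≤c, −a<b≤a
g is negative-definite; reduce −g:
−g: flip: (10,-7,6)→(6,7,10)
−g: translate: b→-5 (≡7 mod 12), so (6,7,10)→(6,-5,9)
−g: reduced (well bottom): (6,-5,9) with a≤c, −a<b≤a
flip sign back: reduced form of g is (-6,5,-9)
reduced forms (6, -1, 8) vs (-6, 5, -9) ⇒ inequivalent

no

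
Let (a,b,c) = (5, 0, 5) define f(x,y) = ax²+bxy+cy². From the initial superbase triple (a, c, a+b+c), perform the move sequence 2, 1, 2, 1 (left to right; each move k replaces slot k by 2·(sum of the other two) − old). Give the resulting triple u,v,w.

start (5,5,10) = (f(1,0),f(0,1),f(1,1))
replace slot 2: 2·(5+10) − 5 = 25 → (5,25,10)
replace slot 1: 2·(25+10) − 5 = 65 → (65,25,10)
replace slot 2: 2·(65+10) − 25 = 125 → (65,125,10)
replace slot 1: 2·(125+10) − 65 = 205 → (205,125,10)

205,125,10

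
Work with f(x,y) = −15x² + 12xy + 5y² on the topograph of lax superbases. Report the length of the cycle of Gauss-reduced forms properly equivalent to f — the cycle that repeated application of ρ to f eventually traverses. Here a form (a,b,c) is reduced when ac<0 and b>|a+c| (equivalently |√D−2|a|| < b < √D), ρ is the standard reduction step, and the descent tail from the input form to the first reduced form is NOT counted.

D = 444, ⌊√D⌋ = 21
river: ρ → (5,18,-6)
river: ρ → (-6,18,5)
river: ρ → (5,12,-15)
river: ρ → (-15,18,2)
river: ρ → (2,18,-15)
river: ρ → (-15,12,5)
ρ-cycle length = 6 (tail of 0 descent steps not counted)

6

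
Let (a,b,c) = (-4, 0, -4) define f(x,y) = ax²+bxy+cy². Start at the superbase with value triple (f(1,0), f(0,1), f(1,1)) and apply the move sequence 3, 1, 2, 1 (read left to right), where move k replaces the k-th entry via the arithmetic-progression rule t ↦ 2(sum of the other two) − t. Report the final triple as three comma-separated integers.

start (-4,-4,-8) = (f(1,0),f(0,1),f(1,1))
replace slot 3: 2·((-4)+(-4)) − (-8) = -8 → (-4,-4,-8)
replace slot 1: 2·((-4)+(-8)) − (-4) = -20 → (-20,-4,-8)
replace slot 2: 2·((-20)+(-8)) − (-4) = -52 → (-20,-52,-8)
replace slot 1: 2·((-52)+(-8)) − (-20) = -100 → (-100,-52,-8)

-100,-52,-8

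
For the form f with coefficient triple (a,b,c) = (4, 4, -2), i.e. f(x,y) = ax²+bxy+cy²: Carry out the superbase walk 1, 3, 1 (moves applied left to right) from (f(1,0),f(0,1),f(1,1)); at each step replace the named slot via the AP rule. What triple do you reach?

start (4,-2,6) = (f(1,0),f(0,1),f(1,1))
replace slot 1: 2·((-2)+6) − 4 = 4 → (4,-2,6)
replace slot 3: 2·(4+(-2)) − 6 = -2 → (4,-2,-2)
replace slot 1: 2·((-2)+(-2)) − 4 = -12 → (-12,-2,-2)

-12,-2,-2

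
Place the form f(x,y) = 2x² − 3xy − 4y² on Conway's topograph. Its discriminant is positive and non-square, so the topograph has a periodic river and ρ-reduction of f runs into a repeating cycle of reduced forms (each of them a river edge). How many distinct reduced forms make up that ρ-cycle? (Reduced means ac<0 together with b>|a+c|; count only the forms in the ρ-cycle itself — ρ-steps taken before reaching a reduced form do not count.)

D = 41, ⌊√D⌋ = 6
descent: ρ → (-4,3,2)  [lands on river]
river: ρ → (2,5,-2)
river: ρ → (-2,3,4)
river: ρ → (4,5,-1)
river: ρ → (-1,5,4)
river: ρ → (4,3,-2)
river: ρ → (-2,5,2)
river: ρ → (2,3,-4)
river: ρ → (-4,5,1)
river: ρ → (1,5,-4)
ρ-cycle length = 10 (tail of 1 descent step not counted)

10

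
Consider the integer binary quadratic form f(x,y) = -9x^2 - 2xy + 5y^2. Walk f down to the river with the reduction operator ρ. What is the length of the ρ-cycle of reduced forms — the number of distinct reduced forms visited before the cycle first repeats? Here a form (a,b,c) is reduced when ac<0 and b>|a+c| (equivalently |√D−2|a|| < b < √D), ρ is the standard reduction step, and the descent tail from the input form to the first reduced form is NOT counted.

D = 184, ⌊√D⌋ = 13
descent: ρ → (5,12,-2)  [lands on river]
river: ρ → (-2,12,5)
river: ρ → (5,8,-6)
river: ρ → (-6,4,7)
river: ρ → (7,10,-3)
river: ρ → (-3,8,10)
river: ρ → (10,12,-1)
river: ρ → (-1,12,10)
river: ρ → (10,8,-3)
river: ρ → (-3,10,7)
river: ρ → (7,4,-6)
river: ρ → (-6,8,5)
ρ-cycle length = 12 (tail of 1 descent step not counted)

12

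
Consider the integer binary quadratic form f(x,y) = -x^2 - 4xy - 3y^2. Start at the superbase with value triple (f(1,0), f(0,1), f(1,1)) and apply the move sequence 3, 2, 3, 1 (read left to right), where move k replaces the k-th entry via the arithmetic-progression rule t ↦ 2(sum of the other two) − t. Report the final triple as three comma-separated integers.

start (-1,-3,-8) = (f(1,0),f(0,1),f(1,1))
replace slot 3: 2·((-1)+(-3)) − (-8) = 0 → (-1,-3,0)
replace slot 2: 2·((-1)+0) − (-3) = 1 → (-1,1,0)
replace slot 3: 2·((-1)+1) − 0 = 0 → (-1,1,0)
replace slot 1: 2·(1+0) − (-1) = 3 → (3,1,0)

3,1,0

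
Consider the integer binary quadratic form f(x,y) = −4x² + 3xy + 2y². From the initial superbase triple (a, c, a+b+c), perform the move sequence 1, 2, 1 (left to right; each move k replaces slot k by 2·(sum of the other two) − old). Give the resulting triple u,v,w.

start (-4,2,1) = (f(1,0),f(0,1),f(1,1))
replace slot 1: 2·(2+1) − (-4) = 10 → (10,2,1)
replace slot 2: 2·(10+1) − 2 = 20 → (10,20,1)
replace slot 1: 2·(20+1) − 10 = 32 → (32,20,1)

32,20,1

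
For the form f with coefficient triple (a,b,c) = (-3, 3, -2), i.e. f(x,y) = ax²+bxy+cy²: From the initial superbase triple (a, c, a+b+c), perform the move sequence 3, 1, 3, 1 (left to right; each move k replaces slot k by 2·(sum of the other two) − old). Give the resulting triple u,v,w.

start (-3,-2,-2) = (f(1,0),f(0,1),f(1,1))
replace slot 3: 2·((-3)+(-2)) − (-2) = -8 → (-3,-2,-8)
replace slot 1: 2·((-2)+(-8)) − (-3) = -17 → (-17,-2,-8)
replace slot 3: 2·((-17)+(-2)) − (-8) = -30 → (-17,-2,-30)
replace slot 1: 2·((-2)+(-30)) − (-17) = -47 → (-47,-2,-30)

-47,-2,-30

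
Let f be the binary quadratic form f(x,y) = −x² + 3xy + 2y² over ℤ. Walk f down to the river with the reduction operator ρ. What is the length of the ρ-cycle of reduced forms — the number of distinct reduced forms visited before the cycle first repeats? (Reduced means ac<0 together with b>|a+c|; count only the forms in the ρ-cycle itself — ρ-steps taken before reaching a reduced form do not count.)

D = 17, ⌊√D⌋ = 4
river: ρ → (2,1,-2)
river: ρ → (-2,3,1)
river: ρ → (1,3,-2)
river: ρ → (-2,1,2)
river: ρ → (2,3,-1)
river: ρ → (-1,3,2)
ρ-cycle length = 6 (tail of 0 descent steps not counted)

6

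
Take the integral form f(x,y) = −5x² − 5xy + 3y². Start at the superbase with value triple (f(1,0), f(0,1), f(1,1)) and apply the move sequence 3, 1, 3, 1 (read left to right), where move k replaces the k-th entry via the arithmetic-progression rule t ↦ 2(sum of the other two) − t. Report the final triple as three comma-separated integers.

start (-5,3,-7) = (f(1,0),f(0,1),f(1,1))
replace slot 3: 2·((-5)+3) − (-7) = 3 → (-5,3,3)
replace slot 1: 2·(3+3) − (-5) = 17 → (17,3,3)
replace slot 3: 2·(17+3) − 3 = 37 → (17,3,37)
replace slot 1: 2·(3+37) − 17 = 63 → (63,3,37)

63,3,37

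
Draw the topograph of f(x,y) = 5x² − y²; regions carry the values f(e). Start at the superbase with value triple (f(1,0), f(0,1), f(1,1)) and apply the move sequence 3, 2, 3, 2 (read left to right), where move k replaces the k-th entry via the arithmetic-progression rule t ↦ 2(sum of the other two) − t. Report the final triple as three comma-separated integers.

start (5,-1,4) = (f(1,0),f(0,1),f(1,1))
replace slot 3: 2·(5+(-1)) − 4 = 4 → (5,-1,4)
replace slot 2: 2·(5+4) − (-1) = 19 → (5,19,4)
replace slot 3: 2·(5+19) − 4 = 44 → (5,19,44)
replace slot 2: 2·(5+44) − 19 = 79 → (5,79,44)

5,79,44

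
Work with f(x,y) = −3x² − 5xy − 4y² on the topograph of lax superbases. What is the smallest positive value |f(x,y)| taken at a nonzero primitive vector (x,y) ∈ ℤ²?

translate: b→-1 (≡5 mod 6), so (3,5,4)→(3,-1,2)
flip: (3,-1,2)→(2,1,3)
reduced (well bottom): (2,1,3) with a≤c, −a<b≤a
well minimum |f| = |-2| = 2 (negative-definite)

2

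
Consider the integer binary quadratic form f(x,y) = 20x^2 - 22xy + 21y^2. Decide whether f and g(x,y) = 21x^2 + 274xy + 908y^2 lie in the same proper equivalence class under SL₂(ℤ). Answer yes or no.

D₁ = -1196, D₂ = -1196
f: translate: b→18 (≡-22 mod 40), so (20,-22,21)→(20,18,19)
f: flip: (20,18,19)→(19,-18,20)
f: reduced (well bottom): (19,-18,20) with a≤c, −a<b≤a
g: translate: b→-20 (≡274 mod 42), so (21,274,908)→(21,-20,19)
g: flip: (21,-20,19)→(19,20,21)
g: translate: b→-18 (≡20 mod 38), so (19,20,21)→(19,-18,20)
g: reduced (well bottom): (19,-18,20) with a≤c, −a<b≤a
reduced forms (19, -18, 20) vs (19, -18, 20) ⇒ equivalent

yes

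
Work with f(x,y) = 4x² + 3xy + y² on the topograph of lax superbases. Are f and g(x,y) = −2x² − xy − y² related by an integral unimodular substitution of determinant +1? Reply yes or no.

D₁ = -7, D₂ = -7
f: flip: (4,3,1)→(1,-3,4)
f: translate: b→1 (≡-3 mod 2), so (1,-3,4)→(1,1,2)
f: reduced (well bottom): (1,1,2) with a≤c, −a<b≤a
g is negative-definite; reduce −g:
−g: flip: (2,1,1)→(1,-1,2)
−g: translate: b→1 (≡-1 mod 2), so (1,-1,2)→(1,1,2)
−g: reduced (well bottom): (1,1,2) with a≤c, −a<b≤a
flip sign back: reduced form of g is (-1,-1,-2)
reduced forms (1, 1, 2) vs (-1, -1, -2) ⇒ inequivalent

no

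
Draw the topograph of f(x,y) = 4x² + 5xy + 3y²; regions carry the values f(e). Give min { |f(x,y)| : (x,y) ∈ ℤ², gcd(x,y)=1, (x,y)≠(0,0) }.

translate: b→-3 (≡5 mod 8), so (4,5,3)→(4,-3,2)
flip: (4,-3,2)→(2,3,4)
translate: b→-1 (≡3 mod 4), so (2,3,4)→(2,-1,3)
reduced (well bottom): (2,-1,3) with a≤c, −a<b≤a
well minimum = a = 2

2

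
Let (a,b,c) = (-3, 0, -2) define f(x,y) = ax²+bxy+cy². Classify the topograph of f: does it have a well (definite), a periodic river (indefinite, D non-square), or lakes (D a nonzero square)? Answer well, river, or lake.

D = b²−4ac = 0² − 4·(-3)·(-2) = -24
D < 0 ⇒ definite ⇒ every region one sign ⇒ single well

well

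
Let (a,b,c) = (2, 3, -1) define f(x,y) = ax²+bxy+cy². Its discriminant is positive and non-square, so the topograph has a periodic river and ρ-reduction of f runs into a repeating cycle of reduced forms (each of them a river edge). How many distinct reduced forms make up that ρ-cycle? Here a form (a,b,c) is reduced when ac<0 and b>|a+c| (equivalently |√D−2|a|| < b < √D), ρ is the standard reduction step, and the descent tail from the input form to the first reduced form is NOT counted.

D = 17, ⌊√D⌋ = 4
river: ρ → (-1,3,2)
river: ρ → (2,1,-2)
river: ρ → (-2,3,1)
river: ρ → (1,3,-2)
river: ρ → (-2,1,2)
river: ρ → (2,3,-1)
ρ-cycle length = 6 (tail of 0 descent steps not counted)

6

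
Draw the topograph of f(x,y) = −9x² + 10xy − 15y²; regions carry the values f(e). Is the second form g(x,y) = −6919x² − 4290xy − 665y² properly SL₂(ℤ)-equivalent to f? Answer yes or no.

D₁ = -440, D₂ = -440
f is negative-definite; reduce −f:
−f: translate: b→8 (≡-10 mod 18), so (9,-10,15)→(9,8,14)
−f: reduced (well bottom): (9,8,14) with a≤c, −a<b≤a
flip sign back: reduced form of f is (-9,-8,-14)
g is negative-definite; reduce −g:
−g: flip: (6919,4290,665)→(665,-4290,6919)
−g: translate: b→-300 (≡-4290 mod 1330), so (665,-4290,6919)→(665,-300,34)
−g: flip: (665,-300,34)→(34,300,665)
−g: translate: b→28 (≡300 mod 68), so (34,300,665)→(34,28,9)
−g: flip: (34,28,9)→(9,-28,34)
−g: translate: b→8 (≡-28 mod 18), so (9,-28,34)→(9,8,14)
−g: reduced (well bottom): (9,8,14) with a≤c, −a<b≤a
flip sign back: reduced form of g is (-9,-8,-14)
reduced forms (-9, -8, -14) vs (-9, -8, -14) ⇒ equivalent

yes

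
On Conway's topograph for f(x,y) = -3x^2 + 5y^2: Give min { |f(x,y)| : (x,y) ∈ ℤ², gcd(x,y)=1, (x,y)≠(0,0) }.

descent: ρ → (5,0,-3)
descent: ρ → (-3,6,2)  [lands on river]
river: ρ → (2,6,-3)
closes: descent 2, river 2
min |a| on river = 2

2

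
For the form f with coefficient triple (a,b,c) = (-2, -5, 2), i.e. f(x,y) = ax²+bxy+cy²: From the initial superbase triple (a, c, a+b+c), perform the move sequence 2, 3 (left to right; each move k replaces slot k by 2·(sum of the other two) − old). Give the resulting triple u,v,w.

start (-2,2,-5) = (f(1,0),f(0,1),f(1,1))
replace slot 2: 2·((-2)+(-5)) − 2 = -16 → (-2,-16,-5)
replace slot 3: 2·((-2)+(-16)) − (-5) = -31 → (-2,-16,-31)

-2,-16,-31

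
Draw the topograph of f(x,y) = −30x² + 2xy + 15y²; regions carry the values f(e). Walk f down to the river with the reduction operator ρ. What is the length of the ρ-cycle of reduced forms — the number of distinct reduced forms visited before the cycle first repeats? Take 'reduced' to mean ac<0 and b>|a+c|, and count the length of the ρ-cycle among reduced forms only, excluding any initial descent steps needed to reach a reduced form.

D = 1804, ⌊√D⌋ = 42
descent: ρ → (15,28,-17)  [lands on river]
river: ρ → (-17,40,3)
river: ρ → (3,38,-30)
river: ρ → (-30,22,11)
river: ρ → (11,22,-30)
river: ρ → (-30,38,3)
river: ρ → (3,40,-17)
river: ρ → (-17,28,15)
river: ρ → (15,32,-13)
river: ρ → (-13,20,27)
river: ρ → (27,34,-6)
river: ρ → (-6,38,15)
river: ρ → (15,22,-22)
river: ρ → (-22,22,15)
river: ρ → (15,38,-6)
river: ρ → (-6,34,27)
river: ρ → (27,20,-13)
river: ρ → (-13,32,15)
ρ-cycle length = 18 (tail of 1 descent step not counted)

18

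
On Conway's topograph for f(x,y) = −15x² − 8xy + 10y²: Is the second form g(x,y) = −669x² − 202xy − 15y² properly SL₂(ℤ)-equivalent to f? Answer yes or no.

D₁ = 664, D₂ = 664
river cycle of f (length 22): (10, 8, -15), (-15, 22, 3), (3, 20, -22), (-22, 24, 1), (1, 24, -22), (-22, 20, 3), (3, 22, -15), (-15, 8, 10), (10, 12, -13), (-13, 14, 9), … (12 more)
river cycle of g (length 22): (-15, 22, 3), (3, 20, -22), (-22, 24, 1), (1, 24, -22), (-22, 20, 3), (3, 22, -15), (-15, 8, 10), (10, 12, -13), (-13, 14, 9), (9, 22, -5), … (12 more)
cycles coincide ⇒ equivalent

yes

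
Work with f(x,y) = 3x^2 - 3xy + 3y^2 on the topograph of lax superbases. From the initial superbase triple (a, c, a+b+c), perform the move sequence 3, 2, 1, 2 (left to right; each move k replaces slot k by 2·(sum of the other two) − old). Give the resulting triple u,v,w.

start (3,3,3) = (f(1,0),f(0,1),f(1,1))
replace slot 3: 2·(3+3) − 3 = 9 → (3,3,9)
replace slot 2: 2·(3+9) − 3 = 21 → (3,21,9)
replace slot 1: 2·(21+9) − 3 = 57 → (57,21,9)
replace slot 2: 2·(57+9) − 21 = 111 → (57,111,9)

57,111,9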